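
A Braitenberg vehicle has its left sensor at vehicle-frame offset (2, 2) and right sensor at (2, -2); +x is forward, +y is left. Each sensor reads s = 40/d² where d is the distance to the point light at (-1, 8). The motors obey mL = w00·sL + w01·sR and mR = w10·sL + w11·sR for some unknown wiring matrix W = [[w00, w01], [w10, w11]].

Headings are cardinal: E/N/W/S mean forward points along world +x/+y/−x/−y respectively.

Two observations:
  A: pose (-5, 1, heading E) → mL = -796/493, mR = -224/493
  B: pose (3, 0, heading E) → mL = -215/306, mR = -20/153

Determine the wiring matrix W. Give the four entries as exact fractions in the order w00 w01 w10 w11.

obs A: pose=(-5,1,E) → sL=40/29, sR=8/17, mL=-796/493, mR=-224/493
obs B: pose=(3,0,E) → sL=5/9, sR=5/17, mL=-215/306, mR=-20/153
sensor matrix S = [[40/29, 8/17], [5/9, 5/17]]; det S = 640/4437
solve [mL_A; mL_B] = S·[w00; w01] and [mR_A; mR_B] = S·[w10; w11]:
  w00 = -1, w01 = -1/2, w10 = -1/2, w11 = 1/2

-1 -1/2 -1/2 1/2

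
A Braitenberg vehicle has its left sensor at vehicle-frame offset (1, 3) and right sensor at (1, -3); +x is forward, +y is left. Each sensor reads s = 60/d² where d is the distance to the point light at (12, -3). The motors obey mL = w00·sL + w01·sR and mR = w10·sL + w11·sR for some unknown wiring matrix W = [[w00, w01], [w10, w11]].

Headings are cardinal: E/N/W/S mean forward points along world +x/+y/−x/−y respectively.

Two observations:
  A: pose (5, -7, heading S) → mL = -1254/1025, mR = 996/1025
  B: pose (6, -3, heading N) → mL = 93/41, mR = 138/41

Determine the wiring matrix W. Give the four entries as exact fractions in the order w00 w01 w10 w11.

obs A: pose=(5,-7,S) → sL=60/41, sR=12/25, mL=-1254/1025, mR=996/1025
obs B: pose=(6,-3,N) → sL=30/41, sR=6, mL=93/41, mR=138/41
sensor matrix S = [[60/41, 12/25], [30/41, 6]]; det S = 1728/205
solve [mL_A; mL_B] = S·[w00; w01] and [mR_A; mR_B] = S·[w10; w11]:
  w00 = -1, w01 = 1/2, w10 = 1/2, w11 = 1/2

-1 1/2 1/2 1/2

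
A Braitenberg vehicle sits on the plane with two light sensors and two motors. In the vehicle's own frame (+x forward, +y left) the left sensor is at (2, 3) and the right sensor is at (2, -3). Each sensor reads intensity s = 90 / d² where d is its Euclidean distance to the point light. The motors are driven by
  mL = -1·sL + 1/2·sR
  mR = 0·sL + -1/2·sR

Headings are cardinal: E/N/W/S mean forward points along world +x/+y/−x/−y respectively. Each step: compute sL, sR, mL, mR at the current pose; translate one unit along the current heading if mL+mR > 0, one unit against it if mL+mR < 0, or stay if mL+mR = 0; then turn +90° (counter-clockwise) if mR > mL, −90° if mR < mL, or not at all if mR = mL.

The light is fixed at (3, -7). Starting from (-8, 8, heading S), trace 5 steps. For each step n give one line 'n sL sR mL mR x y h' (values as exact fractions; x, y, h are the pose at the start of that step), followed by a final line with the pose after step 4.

0 90/233 18/73 -4473/17009 -9/73 -8 8 S
1 45/221 9/25 -261/11050 -9/50 -8 9 E
2 90/277 90/421 -25425/116617 -45/421 -9 9 S
3 9/50 45/148 -207/7400 -45/296 -9 10 E
4 18/65 90/481 -441/2405 -45/481 -10 10 S
final -10 11 E

n=0: pose=(-8,8,S); sL=90/233, sR=18/73; mL=-4473/17009, mR=-9/73; mL+mR=-90/233 → advance -1; mR−mL=2376/17009 → turn +1·90°
n=1: pose=(-8,9,E); sL=45/221, sR=9/25; mL=-261/11050, mR=-9/50; mL+mR=-45/221 → advance -1; mR−mL=-864/5525 → turn -1·90°
n=2: pose=(-9,9,S); sL=90/277, sR=90/421; mL=-25425/116617, mR=-45/421; mL+mR=-90/277 → advance -1; mR−mL=12960/116617 → turn +1·90°
n=3: pose=(-9,10,E); sL=9/50, sR=45/148; mL=-207/7400, mR=-45/296; mL+mR=-9/50 → advance -1; mR−mL=-459/3700 → turn -1·90°
n=4: pose=(-10,10,S); sL=18/65, sR=90/481; mL=-441/2405, mR=-45/481; mL+mR=-18/65 → advance -1; mR−mL=216/2405 → turn +1·90°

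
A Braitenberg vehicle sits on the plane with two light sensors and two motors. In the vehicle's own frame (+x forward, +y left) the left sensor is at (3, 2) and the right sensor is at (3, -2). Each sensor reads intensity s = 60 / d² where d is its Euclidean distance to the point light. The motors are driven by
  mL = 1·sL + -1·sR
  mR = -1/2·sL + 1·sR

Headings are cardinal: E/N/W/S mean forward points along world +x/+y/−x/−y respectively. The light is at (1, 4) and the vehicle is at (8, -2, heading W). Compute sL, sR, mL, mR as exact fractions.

3/4 15/8 -9/8 3/2

left sensor world pos  = (5, -4); dL² = 80
right sensor world pos = (5, 0); dR² = 32
sL = 60/80 = 3/4
sR = 60/32 = 15/8
mL = 1·sL + -1·sR = -9/8
mR = -1/2·sL + 1·sR = 3/2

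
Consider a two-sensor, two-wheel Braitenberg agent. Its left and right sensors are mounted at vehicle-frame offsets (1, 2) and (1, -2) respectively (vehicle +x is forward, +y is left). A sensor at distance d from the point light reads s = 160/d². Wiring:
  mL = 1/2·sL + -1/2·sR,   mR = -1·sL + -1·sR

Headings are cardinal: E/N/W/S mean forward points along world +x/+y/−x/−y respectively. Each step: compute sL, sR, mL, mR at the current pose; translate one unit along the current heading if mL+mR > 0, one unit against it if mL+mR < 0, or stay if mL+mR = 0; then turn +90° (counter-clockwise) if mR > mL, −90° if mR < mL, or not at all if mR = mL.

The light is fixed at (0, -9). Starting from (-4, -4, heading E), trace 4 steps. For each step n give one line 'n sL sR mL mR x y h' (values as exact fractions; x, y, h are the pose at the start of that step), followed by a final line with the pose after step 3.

0 80/29 80/9 -800/261 -3040/261 -4 -4 E
1 32/5 32/13 128/65 -576/65 -5 -4 S
2 40/13 8/5 48/65 -304/65 -5 -3 W
3 32/17 160/53 -512/901 -4416/901 -4 -3 N
final -4 -4 E

n=0: pose=(-4,-4,E); sL=80/29, sR=80/9; mL=-800/261, mR=-3040/261; mL+mR=-1280/87 → advance -1; mR−mL=-2240/261 → turn -1·90°
n=1: pose=(-5,-4,S); sL=32/5, sR=32/13; mL=128/65, mR=-576/65; mL+mR=-448/65 → advance -1; mR−mL=-704/65 → turn -1·90°
n=2: pose=(-5,-3,W); sL=40/13, sR=8/5; mL=48/65, mR=-304/65; mL+mR=-256/65 → advance -1; mR−mL=-352/65 → turn -1·90°
n=3: pose=(-4,-3,N); sL=32/17, sR=160/53; mL=-512/901, mR=-4416/901; mL+mR=-4928/901 → advance -1; mR−mL=-3904/901 → turn -1·90°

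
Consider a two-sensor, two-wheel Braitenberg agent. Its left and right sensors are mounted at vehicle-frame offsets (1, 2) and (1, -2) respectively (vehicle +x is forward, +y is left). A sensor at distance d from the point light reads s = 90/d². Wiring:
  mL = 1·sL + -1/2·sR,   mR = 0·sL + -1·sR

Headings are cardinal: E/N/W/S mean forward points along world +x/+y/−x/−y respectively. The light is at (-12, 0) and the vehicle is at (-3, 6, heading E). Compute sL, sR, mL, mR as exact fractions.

45/82 45/58 765/4756 -45/58

left sensor world pos  = (-2, 8); dL² = 164
right sensor world pos = (-2, 4); dR² = 116
sL = 90/164 = 45/82
sR = 90/116 = 45/58
mL = 1·sL + -1/2·sR = 765/4756
mR = 0·sL + -1·sR = -45/58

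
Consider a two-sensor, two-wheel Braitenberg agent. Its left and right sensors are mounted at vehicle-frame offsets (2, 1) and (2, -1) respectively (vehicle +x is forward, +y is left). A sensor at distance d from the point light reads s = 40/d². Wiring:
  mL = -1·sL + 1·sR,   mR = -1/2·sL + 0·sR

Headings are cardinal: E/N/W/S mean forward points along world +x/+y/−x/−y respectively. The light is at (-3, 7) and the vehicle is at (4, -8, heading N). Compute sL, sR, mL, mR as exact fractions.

left sensor world pos  = (3, -6); dL² = 205
right sensor world pos = (5, -6); dR² = 233
sL = 40/205 = 8/41
sR = 40/233 = 40/233
mL = -1·sL + 1·sR = -224/9553
mR = -1/2·sL + 0·sR = -4/41

8/41 40/233 -224/9553 -4/41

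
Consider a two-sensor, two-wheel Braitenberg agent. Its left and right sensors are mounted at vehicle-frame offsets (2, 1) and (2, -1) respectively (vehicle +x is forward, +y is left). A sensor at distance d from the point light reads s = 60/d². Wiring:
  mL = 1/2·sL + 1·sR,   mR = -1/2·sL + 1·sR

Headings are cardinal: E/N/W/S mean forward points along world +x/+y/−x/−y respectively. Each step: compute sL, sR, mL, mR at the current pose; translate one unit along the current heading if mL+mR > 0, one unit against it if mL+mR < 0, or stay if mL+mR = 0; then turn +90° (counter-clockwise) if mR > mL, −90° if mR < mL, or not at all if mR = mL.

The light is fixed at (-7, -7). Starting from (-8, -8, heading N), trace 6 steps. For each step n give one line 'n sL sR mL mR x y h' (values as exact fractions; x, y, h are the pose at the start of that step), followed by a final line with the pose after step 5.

n=0: pose=(-8,-8,N); sL=12, sR=60; mL=66, mR=54; mL+mR=120 → advance +1; mR−mL=-12 → turn -1·90°
n=1: pose=(-8,-7,E); sL=30, sR=30; mL=45, mR=15; mL+mR=60 → advance +1; mR−mL=-30 → turn -1·90°
n=2: pose=(-7,-7,S); sL=12, sR=12; mL=18, mR=6; mL+mR=24 → advance +1; mR−mL=-12 → turn -1·90°
n=3: pose=(-7,-8,W); sL=15/2, sR=15; mL=75/4, mR=45/4; mL+mR=30 → advance +1; mR−mL=-15/2 → turn -1·90°
n=4: pose=(-8,-8,N); sL=12, sR=60; mL=66, mR=54; mL+mR=120 → advance +1; mR−mL=-12 → turn -1·90°
n=5: pose=(-8,-7,E); sL=30, sR=30; mL=45, mR=15; mL+mR=60 → advance +1; mR−mL=-30 → turn -1·90°

0 12 60 66 54 -8 -8 N
1 30 30 45 15 -8 -7 E
2 12 12 18 6 -7 -7 S
3 15/2 15 75/4 45/4 -7 -8 W
4 12 60 66 54 -8 -8 N
5 30 30 45 15 -8 -7 E
final -7 -7 S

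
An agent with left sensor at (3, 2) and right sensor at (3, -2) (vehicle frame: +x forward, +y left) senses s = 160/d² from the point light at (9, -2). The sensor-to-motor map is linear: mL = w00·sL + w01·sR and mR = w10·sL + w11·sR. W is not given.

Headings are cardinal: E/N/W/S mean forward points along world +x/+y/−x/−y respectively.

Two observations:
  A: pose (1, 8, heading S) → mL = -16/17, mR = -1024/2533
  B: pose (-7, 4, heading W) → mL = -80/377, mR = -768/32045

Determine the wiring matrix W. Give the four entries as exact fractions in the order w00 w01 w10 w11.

-1/2 0 -1/2 1/2

obs A: pose=(1,8,S) → sL=32/17, sR=160/149, mL=-16/17, mR=-1024/2533
obs B: pose=(-7,4,W) → sL=160/377, sR=32/85, mL=-80/377, mR=-768/32045
sensor matrix S = [[32/17, 160/149], [160/377, 32/85]]; det S = 20529152/81169985
solve [mL_A; mL_B] = S·[w00; w01] and [mR_A; mR_B] = S·[w10; w11]:
  w00 = -1/2, w01 = 0, w10 = -1/2, w11 = 1/2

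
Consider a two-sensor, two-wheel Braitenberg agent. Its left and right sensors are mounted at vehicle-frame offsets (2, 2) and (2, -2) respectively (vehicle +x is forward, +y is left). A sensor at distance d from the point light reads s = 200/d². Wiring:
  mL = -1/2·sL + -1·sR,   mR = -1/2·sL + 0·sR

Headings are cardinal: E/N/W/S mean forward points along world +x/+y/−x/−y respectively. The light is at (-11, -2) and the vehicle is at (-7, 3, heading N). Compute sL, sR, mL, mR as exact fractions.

200/53 40/17 -3820/901 -100/53

left sensor world pos  = (-9, 5); dL² = 53
right sensor world pos = (-5, 5); dR² = 85
sL = 200/53 = 200/53
sR = 200/85 = 40/17
mL = -1/2·sL + -1·sR = -3820/901
mR = -1/2·sL + 0·sR = -100/53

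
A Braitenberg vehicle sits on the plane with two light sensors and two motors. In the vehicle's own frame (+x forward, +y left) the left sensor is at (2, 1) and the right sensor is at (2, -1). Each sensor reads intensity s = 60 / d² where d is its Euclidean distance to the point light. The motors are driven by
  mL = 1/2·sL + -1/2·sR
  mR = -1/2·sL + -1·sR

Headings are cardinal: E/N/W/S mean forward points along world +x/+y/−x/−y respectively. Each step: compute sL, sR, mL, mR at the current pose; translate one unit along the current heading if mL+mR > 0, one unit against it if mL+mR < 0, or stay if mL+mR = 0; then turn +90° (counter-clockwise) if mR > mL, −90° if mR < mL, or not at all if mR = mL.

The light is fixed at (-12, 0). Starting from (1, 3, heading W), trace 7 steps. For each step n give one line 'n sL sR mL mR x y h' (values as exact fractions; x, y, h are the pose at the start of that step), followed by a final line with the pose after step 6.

0 12/25 60/137 72/3425 -2322/3425 1 3 W
1 30/97 6/25 84/2425 -957/2425 2 3 N
2 12/53 60/257 -48/13621 -4722/13621 2 2 E
3 15/49 5/12 -65/1176 -335/588 1 2 S
4 12/25 60/137 72/3425 -2322/3425 1 3 W
5 30/97 6/25 84/2425 -957/2425 2 3 N
6 12/53 60/257 -48/13621 -4722/13621 2 2 E
final 1 2 S

n=0: pose=(1,3,W); sL=12/25, sR=60/137; mL=72/3425, mR=-2322/3425; mL+mR=-90/137 → advance -1; mR−mL=-2394/3425 → turn -1·90°
n=1: pose=(2,3,N); sL=30/97, sR=6/25; mL=84/2425, mR=-957/2425; mL+mR=-9/25 → advance -1; mR−mL=-1041/2425 → turn -1·90°
n=2: pose=(2,2,E); sL=12/53, sR=60/257; mL=-48/13621, mR=-4722/13621; mL+mR=-90/257 → advance -1; mR−mL=-4674/13621 → turn -1·90°
n=3: pose=(1,2,S); sL=15/49, sR=5/12; mL=-65/1176, mR=-335/588; mL+mR=-5/8 → advance -1; mR−mL=-605/1176 → turn -1·90°
n=4: pose=(1,3,W); sL=12/25, sR=60/137; mL=72/3425, mR=-2322/3425; mL+mR=-90/137 → advance -1; mR−mL=-2394/3425 → turn -1·90°
n=5: pose=(2,3,N); sL=30/97, sR=6/25; mL=84/2425, mR=-957/2425; mL+mR=-9/25 → advance -1; mR−mL=-1041/2425 → turn -1·90°
n=6: pose=(2,2,E); sL=12/53, sR=60/257; mL=-48/13621, mR=-4722/13621; mL+mR=-90/257 → advance -1; mR−mL=-4674/13621 → turn -1·90°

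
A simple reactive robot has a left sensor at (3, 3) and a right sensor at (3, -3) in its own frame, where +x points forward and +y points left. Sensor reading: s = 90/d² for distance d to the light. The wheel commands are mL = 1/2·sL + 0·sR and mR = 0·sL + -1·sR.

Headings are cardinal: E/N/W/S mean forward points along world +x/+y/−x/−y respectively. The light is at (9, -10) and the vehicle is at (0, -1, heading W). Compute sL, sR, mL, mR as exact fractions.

1/2 5/16 1/4 -5/16

left sensor world pos  = (-3, -4); dL² = 180
right sensor world pos = (-3, 2); dR² = 288
sL = 90/180 = 1/2
sR = 90/288 = 5/16
mL = 1/2·sL + 0·sR = 1/4
mR = 0·sL + -1·sR = -5/16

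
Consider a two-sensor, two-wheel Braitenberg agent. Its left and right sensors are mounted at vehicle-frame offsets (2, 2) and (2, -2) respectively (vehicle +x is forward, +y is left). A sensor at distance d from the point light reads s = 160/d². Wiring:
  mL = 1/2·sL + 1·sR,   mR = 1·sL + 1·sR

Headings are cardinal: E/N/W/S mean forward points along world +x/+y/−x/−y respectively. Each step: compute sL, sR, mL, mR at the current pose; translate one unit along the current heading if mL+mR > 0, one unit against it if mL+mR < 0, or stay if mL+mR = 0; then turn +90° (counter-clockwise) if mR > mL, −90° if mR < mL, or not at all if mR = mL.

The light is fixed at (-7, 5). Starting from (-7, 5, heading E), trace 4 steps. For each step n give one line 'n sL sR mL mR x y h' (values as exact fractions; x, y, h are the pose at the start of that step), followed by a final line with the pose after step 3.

0 20 20 30 40 -7 5 E
1 32 160/13 368/13 576/13 -6 5 N
2 80 16 56 96 -6 6 W
3 32 32 48 64 -7 6 S
final -7 5 E

n=0: pose=(-7,5,E); sL=20, sR=20; mL=30, mR=40; mL+mR=70 → advance +1; mR−mL=10 → turn +1·90°
n=1: pose=(-6,5,N); sL=32, sR=160/13; mL=368/13, mR=576/13; mL+mR=944/13 → advance +1; mR−mL=16 → turn +1·90°
n=2: pose=(-6,6,W); sL=80, sR=16; mL=56, mR=96; mL+mR=152 → advance +1; mR−mL=40 → turn +1·90°
n=3: pose=(-7,6,S); sL=32, sR=32; mL=48, mR=64; mL+mR=112 → advance +1; mR−mL=16 → turn +1·90°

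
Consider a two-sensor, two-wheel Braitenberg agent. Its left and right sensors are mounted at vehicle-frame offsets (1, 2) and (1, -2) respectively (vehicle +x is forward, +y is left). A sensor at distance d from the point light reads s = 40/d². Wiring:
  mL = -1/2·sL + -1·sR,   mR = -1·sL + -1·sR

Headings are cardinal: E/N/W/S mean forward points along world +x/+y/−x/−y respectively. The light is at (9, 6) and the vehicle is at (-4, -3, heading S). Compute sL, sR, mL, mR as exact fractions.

40/221 8/65 -236/1105 -336/1105

left sensor world pos  = (-2, -4); dL² = 221
right sensor world pos = (-6, -4); dR² = 325
sL = 40/221 = 40/221
sR = 40/325 = 8/65
mL = -1/2·sL + -1·sR = -236/1105
mR = -1·sL + -1·sR = -336/1105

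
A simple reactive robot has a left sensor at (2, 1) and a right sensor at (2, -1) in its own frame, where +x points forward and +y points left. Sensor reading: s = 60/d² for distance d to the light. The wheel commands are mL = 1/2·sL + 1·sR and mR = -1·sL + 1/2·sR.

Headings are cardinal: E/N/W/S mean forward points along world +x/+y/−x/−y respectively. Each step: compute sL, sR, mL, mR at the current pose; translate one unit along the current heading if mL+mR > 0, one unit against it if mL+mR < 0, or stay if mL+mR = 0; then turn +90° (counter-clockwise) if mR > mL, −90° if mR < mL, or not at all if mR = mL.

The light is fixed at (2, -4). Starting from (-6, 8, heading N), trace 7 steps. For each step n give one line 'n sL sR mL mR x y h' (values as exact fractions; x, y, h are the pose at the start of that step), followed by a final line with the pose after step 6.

n=0: pose=(-6,8,N); sL=60/277, sR=12/49; mL=4794/13573, mR=-1278/13573; mL+mR=3516/13573 → advance +1; mR−mL=-6072/13573 → turn -1·90°
n=1: pose=(-6,9,E); sL=15/58, sR=1/3; mL=161/348, mR=-8/87; mL+mR=43/116 → advance +1; mR−mL=-193/348 → turn -1·90°
n=2: pose=(-5,9,S); sL=60/157, sR=12/37; mL=2994/5809, mR=-1278/5809; mL+mR=1716/5809 → advance +1; mR−mL=-4272/5809 → turn -1·90°
n=3: pose=(-5,8,W); sL=30/101, sR=6/25; mL=981/2525, mR=-447/2525; mL+mR=534/2525 → advance +1; mR−mL=-1428/2525 → turn -1·90°
n=4: pose=(-6,8,N); sL=60/277, sR=12/49; mL=4794/13573, mR=-1278/13573; mL+mR=3516/13573 → advance +1; mR−mL=-6072/13573 → turn -1·90°
n=5: pose=(-6,9,E); sL=15/58, sR=1/3; mL=161/348, mR=-8/87; mL+mR=43/116 → advance +1; mR−mL=-193/348 → turn -1·90°
n=6: pose=(-5,9,S); sL=60/157, sR=12/37; mL=2994/5809, mR=-1278/5809; mL+mR=1716/5809 → advance +1; mR−mL=-4272/5809 → turn -1·90°

0 60/277 12/49 4794/13573 -1278/13573 -6 8 N
1 15/58 1/3 161/348 -8/87 -6 9 E
2 60/157 12/37 2994/5809 -1278/5809 -5 9 S
3 30/101 6/25 981/2525 -447/2525 -5 8 W
4 60/277 12/49 4794/13573 -1278/13573 -6 8 N
5 15/58 1/3 161/348 -8/87 -6 9 E
6 60/157 12/37 2994/5809 -1278/5809 -5 9 S
final -5 8 W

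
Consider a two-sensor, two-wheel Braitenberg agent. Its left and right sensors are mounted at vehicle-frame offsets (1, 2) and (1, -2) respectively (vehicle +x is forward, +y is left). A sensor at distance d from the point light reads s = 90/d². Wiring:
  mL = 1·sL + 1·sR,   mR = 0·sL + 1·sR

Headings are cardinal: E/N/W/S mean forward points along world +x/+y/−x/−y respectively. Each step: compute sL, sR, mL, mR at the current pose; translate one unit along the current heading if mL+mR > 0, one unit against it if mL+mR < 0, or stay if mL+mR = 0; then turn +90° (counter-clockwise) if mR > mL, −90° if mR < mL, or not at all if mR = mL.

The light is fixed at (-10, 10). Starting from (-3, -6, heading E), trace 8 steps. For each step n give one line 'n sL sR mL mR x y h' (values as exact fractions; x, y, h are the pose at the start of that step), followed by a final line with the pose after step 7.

n=0: pose=(-3,-6,E); sL=9/26, sR=45/194; mL=729/1261, mR=45/194; mL+mR=2043/2522 → advance +1; mR−mL=-9/26 → turn -1·90°
n=1: pose=(-2,-6,S); sL=90/389, sR=18/65; mL=12852/25285, mR=18/65; mL+mR=19854/25285 → advance +1; mR−mL=-90/389 → turn -1·90°
n=2: pose=(-2,-7,W); sL=9/41, sR=45/137; mL=3078/5617, mR=45/137; mL+mR=4923/5617 → advance +1; mR−mL=-9/41 → turn -1·90°
n=3: pose=(-3,-7,N); sL=90/281, sR=90/337; mL=55620/94697, mR=90/337; mL+mR=80910/94697 → advance +1; mR−mL=-90/281 → turn -1·90°
n=4: pose=(-3,-6,E); sL=9/26, sR=45/194; mL=729/1261, mR=45/194; mL+mR=2043/2522 → advance +1; mR−mL=-9/26 → turn -1·90°
n=5: pose=(-2,-6,S); sL=90/389, sR=18/65; mL=12852/25285, mR=18/65; mL+mR=19854/25285 → advance +1; mR−mL=-90/389 → turn -1·90°
n=6: pose=(-2,-7,W); sL=9/41, sR=45/137; mL=3078/5617, mR=45/137; mL+mR=4923/5617 → advance +1; mR−mL=-9/41 → turn -1·90°
n=7: pose=(-3,-7,N); sL=90/281, sR=90/337; mL=55620/94697, mR=90/337; mL+mR=80910/94697 → advance +1; mR−mL=-90/281 → turn -1·90°

0 9/26 45/194 729/1261 45/194 -3 -6 E
1 90/389 18/65 12852/25285 18/65 -2 -6 S
2 9/41 45/137 3078/5617 45/137 -2 -7 W
3 90/281 90/337 55620/94697 90/337 -3 -7 N
4 9/26 45/194 729/1261 45/194 -3 -6 E
5 90/389 18/65 12852/25285 18/65 -2 -6 S
6 9/41 45/137 3078/5617 45/137 -2 -7 W
7 90/281 90/337 55620/94697 90/337 -3 -7 N
final -3 -6 E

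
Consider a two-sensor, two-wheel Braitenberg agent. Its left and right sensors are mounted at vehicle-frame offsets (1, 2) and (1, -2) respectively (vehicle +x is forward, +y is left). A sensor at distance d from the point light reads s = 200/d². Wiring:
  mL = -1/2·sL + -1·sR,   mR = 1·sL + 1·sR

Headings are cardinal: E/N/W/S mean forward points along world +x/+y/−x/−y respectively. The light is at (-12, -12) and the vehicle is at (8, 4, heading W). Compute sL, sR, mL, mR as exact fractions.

left sensor world pos  = (7, 2); dL² = 557
right sensor world pos = (7, 6); dR² = 685
sL = 200/557 = 200/557
sR = 200/685 = 40/137
mL = -1/2·sL + -1·sR = -35980/76309
mR = 1·sL + 1·sR = 49680/76309

200/557 40/137 -35980/76309 49680/76309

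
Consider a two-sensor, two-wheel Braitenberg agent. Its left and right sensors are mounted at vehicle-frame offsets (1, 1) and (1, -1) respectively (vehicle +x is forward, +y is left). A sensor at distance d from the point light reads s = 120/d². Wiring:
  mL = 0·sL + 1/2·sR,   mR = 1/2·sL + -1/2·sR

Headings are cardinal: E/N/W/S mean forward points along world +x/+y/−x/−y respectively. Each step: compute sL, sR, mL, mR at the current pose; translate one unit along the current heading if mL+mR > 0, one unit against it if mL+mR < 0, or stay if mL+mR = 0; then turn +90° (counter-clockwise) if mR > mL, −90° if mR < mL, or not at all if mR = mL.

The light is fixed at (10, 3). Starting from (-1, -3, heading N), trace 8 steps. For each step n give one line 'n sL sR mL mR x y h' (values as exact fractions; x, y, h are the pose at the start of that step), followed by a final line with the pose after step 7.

n=0: pose=(-1,-3,N); sL=120/169, sR=24/25; mL=12/25, mR=-528/4225; mL+mR=60/169 → advance +1; mR−mL=-2556/4225 → turn -1·90°
n=1: pose=(-1,-2,E); sL=30/29, sR=15/17; mL=15/34, mR=75/986; mL+mR=15/29 → advance +1; mR−mL=-180/493 → turn -1·90°
n=2: pose=(0,-2,S); sL=40/39, sR=120/157; mL=60/157, mR=800/6123; mL+mR=20/39 → advance +1; mR−mL=-1540/6123 → turn -1·90°
n=3: pose=(0,-3,W); sL=12/17, sR=60/73; mL=30/73, mR=-72/1241; mL+mR=6/17 → advance +1; mR−mL=-582/1241 → turn -1·90°
n=4: pose=(-1,-3,N); sL=120/169, sR=24/25; mL=12/25, mR=-528/4225; mL+mR=60/169 → advance +1; mR−mL=-2556/4225 → turn -1·90°
n=5: pose=(-1,-2,E); sL=30/29, sR=15/17; mL=15/34, mR=75/986; mL+mR=15/29 → advance +1; mR−mL=-180/493 → turn -1·90°
n=6: pose=(0,-2,S); sL=40/39, sR=120/157; mL=60/157, mR=800/6123; mL+mR=20/39 → advance +1; mR−mL=-1540/6123 → turn -1·90°
n=7: pose=(0,-3,W); sL=12/17, sR=60/73; mL=30/73, mR=-72/1241; mL+mR=6/17 → advance +1; mR−mL=-582/1241 → turn -1·90°

0 120/169 24/25 12/25 -528/4225 -1 -3 N
1 30/29 15/17 15/34 75/986 -1 -2 E
2 40/39 120/157 60/157 800/6123 0 -2 S
3 12/17 60/73 30/73 -72/1241 0 -3 W
4 120/169 24/25 12/25 -528/4225 -1 -3 N
5 30/29 15/17 15/34 75/986 -1 -2 E
6 40/39 120/157 60/157 800/6123 0 -2 S
7 12/17 60/73 30/73 -72/1241 0 -3 W
final -1 -3 N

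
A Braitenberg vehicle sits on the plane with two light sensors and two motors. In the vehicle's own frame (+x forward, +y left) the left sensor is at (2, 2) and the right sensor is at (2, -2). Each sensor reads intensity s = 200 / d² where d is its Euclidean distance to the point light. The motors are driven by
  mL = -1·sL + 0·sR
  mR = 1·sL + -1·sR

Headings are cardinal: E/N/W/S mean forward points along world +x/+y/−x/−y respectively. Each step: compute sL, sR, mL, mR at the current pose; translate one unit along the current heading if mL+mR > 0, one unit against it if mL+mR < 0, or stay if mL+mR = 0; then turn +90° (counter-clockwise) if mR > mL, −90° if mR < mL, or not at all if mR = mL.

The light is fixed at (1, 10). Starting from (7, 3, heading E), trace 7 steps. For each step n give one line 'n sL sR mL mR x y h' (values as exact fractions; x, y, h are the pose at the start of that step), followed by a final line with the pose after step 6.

n=0: pose=(7,3,E); sL=200/89, sR=40/29; mL=-200/89, mR=2240/2581; mL+mR=-40/29 → advance -1; mR−mL=8040/2581 → turn +1·90°
n=1: pose=(6,3,N); sL=100/17, sR=100/37; mL=-100/17, mR=2000/629; mL+mR=-100/37 → advance -1; mR−mL=5700/629 → turn +1·90°
n=2: pose=(6,2,W); sL=200/109, sR=40/9; mL=-200/109, mR=-2560/981; mL+mR=-40/9 → advance -1; mR−mL=-760/981 → turn -1·90°
n=3: pose=(7,2,N); sL=50/13, sR=2; mL=-50/13, mR=24/13; mL+mR=-2 → advance -1; mR−mL=74/13 → turn +1·90°
n=4: pose=(7,1,W); sL=200/137, sR=40/13; mL=-200/137, mR=-2880/1781; mL+mR=-40/13 → advance -1; mR−mL=-280/1781 → turn -1·90°
n=5: pose=(8,1,N); sL=100/37, sR=20/13; mL=-100/37, mR=560/481; mL+mR=-20/13 → advance -1; mR−mL=1860/481 → turn +1·90°
n=6: pose=(8,0,W); sL=200/169, sR=200/89; mL=-200/169, mR=-16000/15041; mL+mR=-200/89 → advance -1; mR−mL=1800/15041 → turn +1·90°

0 200/89 40/29 -200/89 2240/2581 7 3 E
1 100/17 100/37 -100/17 2000/629 6 3 N
2 200/109 40/9 -200/109 -2560/981 6 2 W
3 50/13 2 -50/13 24/13 7 2 N
4 200/137 40/13 -200/137 -2880/1781 7 1 W
5 100/37 20/13 -100/37 560/481 8 1 N
6 200/169 200/89 -200/169 -16000/15041 8 0 W
final 9 0 S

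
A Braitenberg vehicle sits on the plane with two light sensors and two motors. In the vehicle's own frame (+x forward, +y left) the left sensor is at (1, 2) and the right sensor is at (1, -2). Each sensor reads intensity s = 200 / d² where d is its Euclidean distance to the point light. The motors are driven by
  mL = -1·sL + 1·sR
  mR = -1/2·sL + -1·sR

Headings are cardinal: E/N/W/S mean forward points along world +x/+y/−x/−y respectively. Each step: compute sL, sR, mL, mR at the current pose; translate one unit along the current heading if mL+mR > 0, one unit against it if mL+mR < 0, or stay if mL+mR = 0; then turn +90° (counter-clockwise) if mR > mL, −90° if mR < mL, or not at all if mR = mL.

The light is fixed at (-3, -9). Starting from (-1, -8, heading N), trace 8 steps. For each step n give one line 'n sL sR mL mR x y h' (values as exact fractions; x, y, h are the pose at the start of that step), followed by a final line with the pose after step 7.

0 50 10 -40 -35 -1 -8 N
1 40 40 0 -60 -1 -9 W
2 100 100/13 -1200/13 -750/13 0 -9 N
3 200/13 40 320/13 -620/13 0 -10 W
4 50 50/9 -400/9 -275/9 1 -10 N
5 8 200/9 128/9 -236/9 1 -11 W
6 20 4 -16 -14 2 -11 N
7 200/41 200/17 4800/697 -9900/697 2 -12 W
final 3 -12 N

n=0: pose=(-1,-8,N); sL=50, sR=10; mL=-40, mR=-35; mL+mR=-75 → advance -1; mR−mL=5 → turn +1·90°
n=1: pose=(-1,-9,W); sL=40, sR=40; mL=0, mR=-60; mL+mR=-60 → advance -1; mR−mL=-60 → turn -1·90°
n=2: pose=(0,-9,N); sL=100, sR=100/13; mL=-1200/13, mR=-750/13; mL+mR=-150 → advance -1; mR−mL=450/13 → turn +1·90°
n=3: pose=(0,-10,W); sL=200/13, sR=40; mL=320/13, mR=-620/13; mL+mR=-300/13 → advance -1; mR−mL=-940/13 → turn -1·90°
n=4: pose=(1,-10,N); sL=50, sR=50/9; mL=-400/9, mR=-275/9; mL+mR=-75 → advance -1; mR−mL=125/9 → turn +1·90°
n=5: pose=(1,-11,W); sL=8, sR=200/9; mL=128/9, mR=-236/9; mL+mR=-12 → advance -1; mR−mL=-364/9 → turn -1·90°
n=6: pose=(2,-11,N); sL=20, sR=4; mL=-16, mR=-14; mL+mR=-30 → advance -1; mR−mL=2 → turn +1·90°
n=7: pose=(2,-12,W); sL=200/41, sR=200/17; mL=4800/697, mR=-9900/697; mL+mR=-300/41 → advance -1; mR−mL=-14700/697 → turn -1·90°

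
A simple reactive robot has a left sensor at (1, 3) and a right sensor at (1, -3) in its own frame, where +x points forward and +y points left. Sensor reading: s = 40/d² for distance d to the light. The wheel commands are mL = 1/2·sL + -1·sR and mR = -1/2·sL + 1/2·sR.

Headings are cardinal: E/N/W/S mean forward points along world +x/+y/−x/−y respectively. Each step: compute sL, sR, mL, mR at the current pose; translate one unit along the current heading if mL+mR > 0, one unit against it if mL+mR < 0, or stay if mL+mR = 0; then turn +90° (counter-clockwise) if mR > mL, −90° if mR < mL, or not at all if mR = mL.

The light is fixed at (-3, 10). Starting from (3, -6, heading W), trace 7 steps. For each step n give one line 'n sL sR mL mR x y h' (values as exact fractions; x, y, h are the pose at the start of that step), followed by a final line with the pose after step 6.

n=0: pose=(3,-6,W); sL=20/193, sR=20/97; mL=-2890/18721, mR=960/18721; mL+mR=-10/97 → advance -1; mR−mL=3850/18721 → turn +1·90°
n=1: pose=(4,-6,S); sL=40/389, sR=8/61; mL=-1892/23729, mR=336/23729; mL+mR=-4/61 → advance -1; mR−mL=2228/23729 → turn +1·90°
n=2: pose=(4,-5,E); sL=5/26, sR=10/97; mL=-35/5044, mR=-225/5044; mL+mR=-5/97 → advance -1; mR−mL=-95/2522 → turn -1·90°
n=3: pose=(3,-5,S); sL=40/337, sR=8/53; mL=-1636/17861, mR=288/17861; mL+mR=-4/53 → advance -1; mR−mL=1924/17861 → turn +1·90°
n=4: pose=(3,-4,E); sL=4/17, sR=20/169; mL=-2/2873, mR=-168/2873; mL+mR=-10/169 → advance -1; mR−mL=-166/2873 → turn -1·90°
n=5: pose=(2,-4,S); sL=40/289, sR=40/229; mL=-6980/66181, mR=1200/66181; mL+mR=-20/229 → advance -1; mR−mL=8180/66181 → turn +1·90°
n=6: pose=(2,-3,E); sL=5/17, sR=10/73; mL=25/2482, mR=-195/2482; mL+mR=-5/73 → advance -1; mR−mL=-110/1241 → turn -1·90°

0 20/193 20/97 -2890/18721 960/18721 3 -6 W
1 40/389 8/61 -1892/23729 336/23729 4 -6 S
2 5/26 10/97 -35/5044 -225/5044 4 -5 E
3 40/337 8/53 -1636/17861 288/17861 3 -5 S
4 4/17 20/169 -2/2873 -168/2873 3 -4 E
5 40/289 40/229 -6980/66181 1200/66181 2 -4 S
6 5/17 10/73 25/2482 -195/2482 2 -3 E
final 1 -3 S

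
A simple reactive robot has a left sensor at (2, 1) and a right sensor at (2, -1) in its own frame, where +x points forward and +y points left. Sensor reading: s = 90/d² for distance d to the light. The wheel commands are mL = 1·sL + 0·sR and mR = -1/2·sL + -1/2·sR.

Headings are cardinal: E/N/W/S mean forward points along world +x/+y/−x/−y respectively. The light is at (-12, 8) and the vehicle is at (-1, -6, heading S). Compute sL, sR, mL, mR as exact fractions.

9/40 45/178 9/40 -1701/7120

left sensor world pos  = (0, -8); dL² = 400
right sensor world pos = (-2, -8); dR² = 356
sL = 90/400 = 9/40
sR = 90/356 = 45/178
mL = 1·sL + 0·sR = 9/40
mR = -1/2·sL + -1/2·sR = -1701/7120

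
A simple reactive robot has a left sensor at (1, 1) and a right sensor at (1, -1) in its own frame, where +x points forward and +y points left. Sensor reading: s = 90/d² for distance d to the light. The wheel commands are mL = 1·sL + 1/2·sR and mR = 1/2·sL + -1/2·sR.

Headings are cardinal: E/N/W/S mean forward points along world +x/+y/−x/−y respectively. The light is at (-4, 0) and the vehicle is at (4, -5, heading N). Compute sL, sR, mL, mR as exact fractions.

left sensor world pos  = (3, -4); dL² = 65
right sensor world pos = (5, -4); dR² = 97
sL = 90/65 = 18/13
sR = 90/97 = 90/97
mL = 1·sL + 1/2·sR = 2331/1261
mR = 1/2·sL + -1/2·sR = 288/1261

18/13 90/97 2331/1261 288/1261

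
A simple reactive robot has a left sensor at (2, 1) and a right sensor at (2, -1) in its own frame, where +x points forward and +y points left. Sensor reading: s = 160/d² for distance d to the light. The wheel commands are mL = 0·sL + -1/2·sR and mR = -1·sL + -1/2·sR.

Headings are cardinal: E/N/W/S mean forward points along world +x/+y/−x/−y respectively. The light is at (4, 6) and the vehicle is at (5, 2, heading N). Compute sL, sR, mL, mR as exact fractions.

left sensor world pos  = (4, 4); dL² = 4
right sensor world pos = (6, 4); dR² = 8
sL = 160/4 = 40
sR = 160/8 = 20
mL = 0·sL + -1/2·sR = -10
mR = -1·sL + -1/2·sR = -50

40 20 -10 -50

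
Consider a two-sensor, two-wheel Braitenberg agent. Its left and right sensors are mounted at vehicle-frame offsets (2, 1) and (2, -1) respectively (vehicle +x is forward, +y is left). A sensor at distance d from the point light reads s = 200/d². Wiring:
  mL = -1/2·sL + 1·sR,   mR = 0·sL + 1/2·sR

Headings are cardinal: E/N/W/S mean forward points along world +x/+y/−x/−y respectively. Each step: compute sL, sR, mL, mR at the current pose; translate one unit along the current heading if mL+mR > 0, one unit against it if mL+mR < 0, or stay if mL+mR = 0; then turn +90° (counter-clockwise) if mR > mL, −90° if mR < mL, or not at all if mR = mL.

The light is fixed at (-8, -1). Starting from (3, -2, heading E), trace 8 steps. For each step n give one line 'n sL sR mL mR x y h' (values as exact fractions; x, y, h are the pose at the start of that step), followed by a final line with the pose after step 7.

n=0: pose=(3,-2,E); sL=200/169, sR=200/173; mL=16500/29237, mR=100/173; mL+mR=33400/29237 → advance +1; mR−mL=400/29237 → turn +1·90°
n=1: pose=(4,-2,N); sL=100/61, sR=20/17; mL=370/1037, mR=10/17; mL+mR=980/1037 → advance +1; mR−mL=240/1037 → turn +1·90°
n=2: pose=(4,-1,W); sL=200/101, sR=200/101; mL=100/101, mR=100/101; mL+mR=200/101 → advance +1; mR−mL=0 → turn +0·90°
n=3: pose=(3,-1,W); sL=100/41, sR=100/41; mL=50/41, mR=50/41; mL+mR=100/41 → advance +1; mR−mL=0 → turn +0·90°
n=4: pose=(2,-1,W); sL=40/13, sR=40/13; mL=20/13, mR=20/13; mL+mR=40/13 → advance +1; mR−mL=0 → turn +0·90°
n=5: pose=(1,-1,W); sL=4, sR=4; mL=2, mR=2; mL+mR=4 → advance +1; mR−mL=0 → turn +0·90°
n=6: pose=(0,-1,W); sL=200/37, sR=200/37; mL=100/37, mR=100/37; mL+mR=200/37 → advance +1; mR−mL=0 → turn +0·90°
n=7: pose=(-1,-1,W); sL=100/13, sR=100/13; mL=50/13, mR=50/13; mL+mR=100/13 → advance +1; mR−mL=0 → turn +0·90°

0 200/169 200/173 16500/29237 100/173 3 -2 E
1 100/61 20/17 370/1037 10/17 4 -2 N
2 200/101 200/101 100/101 100/101 4 -1 W
3 100/41 100/41 50/41 50/41 3 -1 W
4 40/13 40/13 20/13 20/13 2 -1 W
5 4 4 2 2 1 -1 W
6 200/37 200/37 100/37 100/37 0 -1 W
7 100/13 100/13 50/13 50/13 -1 -1 W
final -2 -1 W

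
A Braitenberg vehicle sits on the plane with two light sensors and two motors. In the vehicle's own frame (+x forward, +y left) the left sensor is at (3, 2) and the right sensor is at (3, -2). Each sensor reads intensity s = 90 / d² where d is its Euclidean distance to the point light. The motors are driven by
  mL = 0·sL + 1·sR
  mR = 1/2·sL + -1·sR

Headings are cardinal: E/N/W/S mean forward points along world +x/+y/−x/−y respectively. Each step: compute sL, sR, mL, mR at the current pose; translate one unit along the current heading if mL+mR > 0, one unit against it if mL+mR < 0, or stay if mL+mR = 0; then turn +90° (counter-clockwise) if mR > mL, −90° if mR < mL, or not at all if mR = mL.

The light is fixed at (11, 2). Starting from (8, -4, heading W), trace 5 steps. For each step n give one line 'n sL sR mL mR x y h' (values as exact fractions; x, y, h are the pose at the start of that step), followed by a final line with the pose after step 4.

n=0: pose=(8,-4,W); sL=9/10, sR=45/26; mL=45/26, mR=-333/260; mL+mR=9/20 → advance +1; mR−mL=-783/260 → turn -1·90°
n=1: pose=(7,-4,N); sL=2, sR=90/13; mL=90/13, mR=-77/13; mL+mR=1 → advance +1; mR−mL=-167/13 → turn -1·90°
n=2: pose=(7,-3,E); sL=9, sR=9/5; mL=9/5, mR=27/10; mL+mR=9/2 → advance +1; mR−mL=9/10 → turn +1·90°
n=3: pose=(8,-3,N); sL=90/29, sR=18; mL=18, mR=-477/29; mL+mR=45/29 → advance +1; mR−mL=-999/29 → turn -1·90°
n=4: pose=(8,-2,E); sL=45/2, sR=5/2; mL=5/2, mR=35/4; mL+mR=45/4 → advance +1; mR−mL=25/4 → turn +1·90°

0 9/10 45/26 45/26 -333/260 8 -4 W
1 2 90/13 90/13 -77/13 7 -4 N
2 9 9/5 9/5 27/10 7 -3 E
3 90/29 18 18 -477/29 8 -3 N
4 45/2 5/2 5/2 35/4 8 -2 E
final 9 -2 N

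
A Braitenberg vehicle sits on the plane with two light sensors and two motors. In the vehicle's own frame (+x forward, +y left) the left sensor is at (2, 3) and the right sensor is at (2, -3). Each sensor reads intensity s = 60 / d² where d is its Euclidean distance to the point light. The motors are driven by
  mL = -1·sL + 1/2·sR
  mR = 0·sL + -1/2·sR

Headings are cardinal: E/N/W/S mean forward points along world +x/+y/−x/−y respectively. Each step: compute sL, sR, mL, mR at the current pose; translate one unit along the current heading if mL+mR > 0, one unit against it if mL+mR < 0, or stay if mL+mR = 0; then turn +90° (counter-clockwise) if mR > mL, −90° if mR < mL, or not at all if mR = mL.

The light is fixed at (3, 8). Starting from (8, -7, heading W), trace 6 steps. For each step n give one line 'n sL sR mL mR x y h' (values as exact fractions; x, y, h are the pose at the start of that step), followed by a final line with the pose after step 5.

n=0: pose=(8,-7,W); sL=20/111, sR=20/51; mL=10/629, mR=-10/51; mL+mR=-20/111 → advance -1; mR−mL=-400/1887 → turn -1·90°
n=1: pose=(9,-7,N); sL=30/89, sR=6/25; mL=-483/2225, mR=-3/25; mL+mR=-30/89 → advance -1; mR−mL=216/2225 → turn +1·90°
n=2: pose=(9,-8,W); sL=60/377, sR=12/37; mL=42/13949, mR=-6/37; mL+mR=-60/377 → advance -1; mR−mL=-2304/13949 → turn -1·90°
n=3: pose=(10,-8,N); sL=15/53, sR=15/74; mL=-1425/7844, mR=-15/148; mL+mR=-15/53 → advance -1; mR−mL=315/3922 → turn +1·90°
n=4: pose=(10,-9,W); sL=12/85, sR=60/221; mL=-6/1105, mR=-30/221; mL+mR=-12/85 → advance -1; mR−mL=-144/1105 → turn -1·90°
n=5: pose=(11,-9,N); sL=6/25, sR=30/173; mL=-663/4325, mR=-15/173; mL+mR=-6/25 → advance -1; mR−mL=288/4325 → turn +1·90°

0 20/111 20/51 10/629 -10/51 8 -7 W
1 30/89 6/25 -483/2225 -3/25 9 -7 N
2 60/377 12/37 42/13949 -6/37 9 -8 W
3 15/53 15/74 -1425/7844 -15/148 10 -8 N
4 12/85 60/221 -6/1105 -30/221 10 -9 W
5 6/25 30/173 -663/4325 -15/173 11 -9 N
final 11 -10 W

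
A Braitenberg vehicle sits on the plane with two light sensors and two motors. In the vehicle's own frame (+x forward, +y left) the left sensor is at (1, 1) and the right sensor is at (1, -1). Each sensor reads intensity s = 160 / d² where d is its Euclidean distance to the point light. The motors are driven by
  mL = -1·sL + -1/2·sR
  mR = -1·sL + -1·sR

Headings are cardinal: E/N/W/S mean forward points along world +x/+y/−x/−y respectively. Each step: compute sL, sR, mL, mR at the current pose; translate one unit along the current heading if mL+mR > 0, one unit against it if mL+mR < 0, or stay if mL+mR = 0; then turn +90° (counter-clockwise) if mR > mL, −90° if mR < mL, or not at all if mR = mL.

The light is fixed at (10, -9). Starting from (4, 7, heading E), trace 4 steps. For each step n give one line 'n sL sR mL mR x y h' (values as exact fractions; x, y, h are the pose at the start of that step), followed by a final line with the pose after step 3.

n=0: pose=(4,7,E); sL=80/157, sR=16/25; mL=-3256/3925, mR=-4512/3925; mL+mR=-7768/3925 → advance -1; mR−mL=-8/25 → turn -1·90°
n=1: pose=(3,7,S); sL=160/261, sR=160/289; mL=-67120/75429, mR=-88000/75429; mL+mR=-155120/75429 → advance -1; mR−mL=-80/289 → turn -1·90°
n=2: pose=(3,8,W); sL=1/2, sR=40/97; mL=-137/194, mR=-177/194; mL+mR=-157/97 → advance -1; mR−mL=-20/97 → turn -1·90°
n=3: pose=(4,8,N); sL=160/373, sR=160/349; mL=-85680/130177, mR=-115520/130177; mL+mR=-201200/130177 → advance -1; mR−mL=-80/349 → turn -1·90°

0 80/157 16/25 -3256/3925 -4512/3925 4 7 E
1 160/261 160/289 -67120/75429 -88000/75429 3 7 S
2 1/2 40/97 -137/194 -177/194 3 8 W
3 160/373 160/349 -85680/130177 -115520/130177 4 8 N
final 4 7 E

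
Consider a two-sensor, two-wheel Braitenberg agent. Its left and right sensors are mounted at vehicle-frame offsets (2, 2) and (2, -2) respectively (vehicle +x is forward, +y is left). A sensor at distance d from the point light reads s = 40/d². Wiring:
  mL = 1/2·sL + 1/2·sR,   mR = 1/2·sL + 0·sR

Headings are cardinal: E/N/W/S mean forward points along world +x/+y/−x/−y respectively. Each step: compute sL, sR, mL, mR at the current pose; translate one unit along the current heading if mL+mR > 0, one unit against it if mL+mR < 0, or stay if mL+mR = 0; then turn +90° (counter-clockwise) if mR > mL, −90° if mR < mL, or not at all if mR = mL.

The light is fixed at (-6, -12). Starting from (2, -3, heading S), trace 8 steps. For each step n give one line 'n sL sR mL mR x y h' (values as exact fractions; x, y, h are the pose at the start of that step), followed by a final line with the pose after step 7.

n=0: pose=(2,-3,S); sL=40/149, sR=8/17; mL=936/2533, mR=20/149; mL+mR=1276/2533 → advance +1; mR−mL=-4/17 → turn -1·90°
n=1: pose=(2,-4,W); sL=5/9, sR=5/17; mL=65/153, mR=5/18; mL+mR=215/306 → advance +1; mR−mL=-5/34 → turn -1·90°
n=2: pose=(1,-4,N); sL=8/25, sR=40/181; mL=1224/4525, mR=4/25; mL+mR=1948/4525 → advance +1; mR−mL=-20/181 → turn -1·90°
n=3: pose=(1,-3,E); sL=20/101, sR=4/13; mL=332/1313, mR=10/101; mL+mR=462/1313 → advance +1; mR−mL=-2/13 → turn -1·90°
n=4: pose=(2,-3,S); sL=40/149, sR=8/17; mL=936/2533, mR=20/149; mL+mR=1276/2533 → advance +1; mR−mL=-4/17 → turn -1·90°
n=5: pose=(2,-4,W); sL=5/9, sR=5/17; mL=65/153, mR=5/18; mL+mR=215/306 → advance +1; mR−mL=-5/34 → turn -1·90°
n=6: pose=(1,-4,N); sL=8/25, sR=40/181; mL=1224/4525, mR=4/25; mL+mR=1948/4525 → advance +1; mR−mL=-20/181 → turn -1·90°
n=7: pose=(1,-3,E); sL=20/101, sR=4/13; mL=332/1313, mR=10/101; mL+mR=462/1313 → advance +1; mR−mL=-2/13 → turn -1·90°

0 40/149 8/17 936/2533 20/149 2 -3 S
1 5/9 5/17 65/153 5/18 2 -4 W
2 8/25 40/181 1224/4525 4/25 1 -4 N
3 20/101 4/13 332/1313 10/101 1 -3 E
4 40/149 8/17 936/2533 20/149 2 -3 S
5 5/9 5/17 65/153 5/18 2 -4 W
6 8/25 40/181 1224/4525 4/25 1 -4 N
7 20/101 4/13 332/1313 10/101 1 -3 E
final 2 -3 S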